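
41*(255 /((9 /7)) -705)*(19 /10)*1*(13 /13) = -118408 /3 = -39469.33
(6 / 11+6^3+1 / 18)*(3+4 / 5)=814853 / 990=823.08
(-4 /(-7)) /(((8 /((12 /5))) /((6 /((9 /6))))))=0.69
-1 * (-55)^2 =-3025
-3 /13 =-0.23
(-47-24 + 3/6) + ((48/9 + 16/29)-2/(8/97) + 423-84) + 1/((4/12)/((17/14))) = 618203/2436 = 253.78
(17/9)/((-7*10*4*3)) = -17/7560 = -0.00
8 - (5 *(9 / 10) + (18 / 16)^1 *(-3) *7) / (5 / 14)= 1231 / 20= 61.55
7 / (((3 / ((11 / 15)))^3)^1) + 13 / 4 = 1221893 / 364500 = 3.35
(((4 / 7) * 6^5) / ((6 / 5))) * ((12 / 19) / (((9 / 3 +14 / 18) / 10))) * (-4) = -55987200 / 2261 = -24762.14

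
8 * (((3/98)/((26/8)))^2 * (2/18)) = 32/405769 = 0.00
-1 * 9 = -9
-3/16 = -0.19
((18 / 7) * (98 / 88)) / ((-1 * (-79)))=63 / 1738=0.04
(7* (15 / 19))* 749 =78645 / 19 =4139.21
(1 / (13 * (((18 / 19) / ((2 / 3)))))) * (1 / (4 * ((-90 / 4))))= -19 / 31590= -0.00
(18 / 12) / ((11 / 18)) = 27 / 11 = 2.45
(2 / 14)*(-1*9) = -9 / 7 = -1.29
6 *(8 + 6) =84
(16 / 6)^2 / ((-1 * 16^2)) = -1 / 36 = -0.03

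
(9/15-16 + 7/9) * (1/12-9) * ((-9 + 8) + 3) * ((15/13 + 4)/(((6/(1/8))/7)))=195.99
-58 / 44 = -29 / 22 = -1.32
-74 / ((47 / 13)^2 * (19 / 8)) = -100048 / 41971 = -2.38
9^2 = 81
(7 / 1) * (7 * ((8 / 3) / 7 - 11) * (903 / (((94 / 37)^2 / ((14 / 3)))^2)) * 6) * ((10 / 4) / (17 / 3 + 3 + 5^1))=-215745814597145 / 800267684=-269592.06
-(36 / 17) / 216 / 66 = -1 / 6732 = -0.00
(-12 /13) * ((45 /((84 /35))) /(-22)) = 225 /286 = 0.79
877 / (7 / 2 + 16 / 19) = 33326 / 165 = 201.98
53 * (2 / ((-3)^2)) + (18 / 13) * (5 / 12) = 2891 / 234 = 12.35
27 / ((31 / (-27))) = -729 / 31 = -23.52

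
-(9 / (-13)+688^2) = -6153463 / 13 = -473343.31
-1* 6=-6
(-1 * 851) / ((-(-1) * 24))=-851 / 24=-35.46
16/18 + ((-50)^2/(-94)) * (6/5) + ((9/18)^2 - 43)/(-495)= -30.94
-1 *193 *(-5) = 965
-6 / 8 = -3 / 4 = -0.75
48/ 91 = 0.53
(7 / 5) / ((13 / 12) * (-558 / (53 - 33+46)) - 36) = -308 / 9935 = -0.03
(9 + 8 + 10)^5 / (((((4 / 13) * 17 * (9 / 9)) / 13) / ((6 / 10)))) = 7274895849 / 340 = 21396752.50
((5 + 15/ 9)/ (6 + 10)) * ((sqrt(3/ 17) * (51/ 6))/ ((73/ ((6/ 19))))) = 5 * sqrt(51)/ 5548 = 0.01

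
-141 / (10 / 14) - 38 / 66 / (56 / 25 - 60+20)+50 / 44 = -30567649 / 155760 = -196.25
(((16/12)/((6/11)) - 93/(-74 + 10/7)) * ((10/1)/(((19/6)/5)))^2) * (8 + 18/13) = 5195675000/596011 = 8717.41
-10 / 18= -5 / 9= -0.56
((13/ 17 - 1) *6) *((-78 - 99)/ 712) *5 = 2655/ 1513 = 1.75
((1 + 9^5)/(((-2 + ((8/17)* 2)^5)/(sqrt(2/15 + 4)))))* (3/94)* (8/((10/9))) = -10061106702* sqrt(930)/14030581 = -21868.13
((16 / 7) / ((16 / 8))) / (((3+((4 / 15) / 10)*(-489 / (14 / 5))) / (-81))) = 1620 / 29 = 55.86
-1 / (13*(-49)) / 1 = 1 / 637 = 0.00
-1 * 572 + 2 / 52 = -571.96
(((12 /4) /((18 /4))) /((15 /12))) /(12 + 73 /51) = 136 /3425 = 0.04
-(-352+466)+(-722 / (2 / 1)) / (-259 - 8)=-30077 / 267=-112.65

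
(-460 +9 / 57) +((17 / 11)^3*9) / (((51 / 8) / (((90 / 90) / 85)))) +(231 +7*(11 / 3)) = -77048299 / 379335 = -203.11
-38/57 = -2/3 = -0.67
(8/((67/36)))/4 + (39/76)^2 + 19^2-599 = -91586317/386992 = -236.66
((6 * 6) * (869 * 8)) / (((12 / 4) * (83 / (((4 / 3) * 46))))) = 61646.65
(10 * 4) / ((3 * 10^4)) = 1 / 750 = 0.00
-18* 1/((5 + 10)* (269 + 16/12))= -18/4055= -0.00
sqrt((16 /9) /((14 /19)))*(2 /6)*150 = 100*sqrt(266) /21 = 77.66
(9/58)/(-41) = -9/2378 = -0.00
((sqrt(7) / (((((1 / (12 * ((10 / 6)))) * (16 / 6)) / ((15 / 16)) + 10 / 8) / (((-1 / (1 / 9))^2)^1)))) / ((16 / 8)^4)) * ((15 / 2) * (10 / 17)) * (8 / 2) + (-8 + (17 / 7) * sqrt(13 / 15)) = -8 + 17 * sqrt(195) / 105 + 1366875 * sqrt(7) / 21301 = 164.04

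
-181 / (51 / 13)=-2353 / 51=-46.14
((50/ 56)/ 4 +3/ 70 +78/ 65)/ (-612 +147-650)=-821/ 624400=-0.00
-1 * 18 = -18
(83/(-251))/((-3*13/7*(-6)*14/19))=-1577/117468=-0.01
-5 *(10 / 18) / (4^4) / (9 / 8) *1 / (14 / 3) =-25 / 12096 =-0.00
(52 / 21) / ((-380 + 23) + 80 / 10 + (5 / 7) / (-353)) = -4589 / 646788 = -0.01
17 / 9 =1.89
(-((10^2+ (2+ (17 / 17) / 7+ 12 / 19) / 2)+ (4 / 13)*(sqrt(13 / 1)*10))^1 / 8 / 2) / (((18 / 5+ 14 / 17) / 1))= -1.59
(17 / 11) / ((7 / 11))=17 / 7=2.43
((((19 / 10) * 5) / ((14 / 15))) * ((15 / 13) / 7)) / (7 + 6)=0.13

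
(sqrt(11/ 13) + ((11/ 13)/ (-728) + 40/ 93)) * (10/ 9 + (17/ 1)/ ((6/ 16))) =78905233/ 3960684 + 418 * sqrt(143)/ 117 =62.64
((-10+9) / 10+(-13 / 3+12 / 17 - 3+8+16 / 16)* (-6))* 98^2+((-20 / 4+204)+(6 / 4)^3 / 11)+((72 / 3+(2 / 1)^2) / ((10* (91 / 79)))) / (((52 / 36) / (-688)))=-175250836249 / 1264120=-138634.65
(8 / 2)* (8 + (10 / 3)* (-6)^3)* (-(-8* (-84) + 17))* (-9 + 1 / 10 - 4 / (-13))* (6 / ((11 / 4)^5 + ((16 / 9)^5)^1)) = -30584598681452544 / 52918211615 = -577959.79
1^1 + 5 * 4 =21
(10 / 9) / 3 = 10 / 27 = 0.37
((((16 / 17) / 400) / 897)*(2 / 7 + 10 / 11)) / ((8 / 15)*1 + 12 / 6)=2 / 1616615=0.00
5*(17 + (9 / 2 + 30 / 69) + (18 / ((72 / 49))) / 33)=338605 / 3036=111.53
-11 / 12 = -0.92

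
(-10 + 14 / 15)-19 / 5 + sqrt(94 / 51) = -193 / 15 + sqrt(4794) / 51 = -11.51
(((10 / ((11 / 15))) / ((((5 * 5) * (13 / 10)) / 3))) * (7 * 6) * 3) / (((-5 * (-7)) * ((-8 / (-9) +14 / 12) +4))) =11664 / 15587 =0.75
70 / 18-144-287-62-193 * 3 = -1068.11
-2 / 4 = -1 / 2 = -0.50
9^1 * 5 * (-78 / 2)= -1755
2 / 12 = 1 / 6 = 0.17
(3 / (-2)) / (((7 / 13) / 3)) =-117 / 14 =-8.36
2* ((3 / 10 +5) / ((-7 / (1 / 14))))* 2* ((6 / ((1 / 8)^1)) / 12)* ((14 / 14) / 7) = -212 / 1715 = -0.12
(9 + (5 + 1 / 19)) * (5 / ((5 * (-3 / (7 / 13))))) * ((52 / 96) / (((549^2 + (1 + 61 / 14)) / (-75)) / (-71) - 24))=-7740775 / 184717164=-0.04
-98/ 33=-2.97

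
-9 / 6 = -1.50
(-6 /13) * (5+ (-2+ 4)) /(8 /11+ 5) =-22 /39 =-0.56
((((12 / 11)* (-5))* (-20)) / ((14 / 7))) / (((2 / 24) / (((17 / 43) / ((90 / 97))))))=131920 / 473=278.90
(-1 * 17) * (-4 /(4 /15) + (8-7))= 238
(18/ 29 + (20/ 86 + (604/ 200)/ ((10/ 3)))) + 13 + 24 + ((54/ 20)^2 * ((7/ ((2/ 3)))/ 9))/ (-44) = 2116036673/ 54868000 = 38.57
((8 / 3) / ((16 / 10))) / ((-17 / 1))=-5 / 51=-0.10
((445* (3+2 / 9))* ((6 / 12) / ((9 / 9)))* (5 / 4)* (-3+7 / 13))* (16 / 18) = -2064800 / 1053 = -1960.87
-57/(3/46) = -874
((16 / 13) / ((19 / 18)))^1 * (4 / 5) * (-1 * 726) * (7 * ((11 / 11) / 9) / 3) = -216832 / 1235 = -175.57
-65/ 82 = -0.79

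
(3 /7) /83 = 3 /581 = 0.01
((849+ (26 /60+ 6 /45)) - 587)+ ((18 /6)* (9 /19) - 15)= 141923 /570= 248.99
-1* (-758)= 758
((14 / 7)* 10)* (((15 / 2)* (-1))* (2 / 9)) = -100 / 3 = -33.33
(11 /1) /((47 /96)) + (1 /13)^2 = 178511 /7943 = 22.47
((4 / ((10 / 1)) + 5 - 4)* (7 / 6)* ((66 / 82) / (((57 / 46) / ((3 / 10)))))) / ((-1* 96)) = -12397 / 3739200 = -0.00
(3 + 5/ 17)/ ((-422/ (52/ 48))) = -91/ 10761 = -0.01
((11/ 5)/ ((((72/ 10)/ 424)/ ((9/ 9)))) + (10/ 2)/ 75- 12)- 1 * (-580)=31393/ 45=697.62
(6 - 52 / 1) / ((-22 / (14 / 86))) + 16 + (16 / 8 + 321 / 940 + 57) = 33649673 / 444620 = 75.68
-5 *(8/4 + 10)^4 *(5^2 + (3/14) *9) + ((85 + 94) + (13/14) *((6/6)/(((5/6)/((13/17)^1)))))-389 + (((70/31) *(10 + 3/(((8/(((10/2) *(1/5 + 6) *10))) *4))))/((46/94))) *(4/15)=-7107078378679/2545410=-2792115.37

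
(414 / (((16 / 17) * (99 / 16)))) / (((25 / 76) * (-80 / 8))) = -29716 / 1375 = -21.61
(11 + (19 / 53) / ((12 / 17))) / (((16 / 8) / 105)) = 256165 / 424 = 604.16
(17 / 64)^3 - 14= -3665103 / 262144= -13.98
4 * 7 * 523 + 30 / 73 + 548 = 1109046 / 73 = 15192.41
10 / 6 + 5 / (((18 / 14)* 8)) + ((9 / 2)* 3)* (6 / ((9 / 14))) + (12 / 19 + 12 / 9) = 178001 / 1368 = 130.12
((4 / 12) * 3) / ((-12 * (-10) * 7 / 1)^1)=1 / 840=0.00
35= 35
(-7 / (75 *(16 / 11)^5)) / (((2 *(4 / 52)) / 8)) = -14655641 / 19660800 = -0.75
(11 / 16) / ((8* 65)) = 11 / 8320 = 0.00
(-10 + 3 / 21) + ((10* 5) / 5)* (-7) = -559 / 7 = -79.86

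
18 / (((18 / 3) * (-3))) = -1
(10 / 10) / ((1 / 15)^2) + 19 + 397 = 641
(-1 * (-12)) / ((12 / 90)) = 90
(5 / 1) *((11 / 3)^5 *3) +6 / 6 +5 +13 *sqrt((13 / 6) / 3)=13 *sqrt(26) / 6 +805741 / 81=9958.47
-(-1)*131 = 131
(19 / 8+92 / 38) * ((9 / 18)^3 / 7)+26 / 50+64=13748081 / 212800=64.61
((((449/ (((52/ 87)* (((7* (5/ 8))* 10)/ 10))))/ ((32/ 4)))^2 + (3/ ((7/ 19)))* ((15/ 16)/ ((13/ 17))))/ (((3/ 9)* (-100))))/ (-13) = 2338477641/ 2153060000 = 1.09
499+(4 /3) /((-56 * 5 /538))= 52126 /105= 496.44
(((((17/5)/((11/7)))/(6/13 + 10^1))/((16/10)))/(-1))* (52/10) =-1183/1760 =-0.67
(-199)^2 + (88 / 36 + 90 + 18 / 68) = 12146275 / 306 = 39693.71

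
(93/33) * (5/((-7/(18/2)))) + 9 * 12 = 6921/77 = 89.88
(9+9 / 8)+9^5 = 472473 / 8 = 59059.12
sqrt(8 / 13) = 2 * sqrt(26) / 13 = 0.78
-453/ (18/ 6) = -151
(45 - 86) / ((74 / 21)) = -11.64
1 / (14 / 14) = 1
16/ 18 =0.89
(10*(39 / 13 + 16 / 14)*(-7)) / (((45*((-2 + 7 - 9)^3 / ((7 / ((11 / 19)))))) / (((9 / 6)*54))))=34713 / 352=98.62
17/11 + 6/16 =1.92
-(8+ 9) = -17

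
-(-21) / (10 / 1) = 21 / 10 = 2.10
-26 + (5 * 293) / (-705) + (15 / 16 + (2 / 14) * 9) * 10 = -46159 / 7896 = -5.85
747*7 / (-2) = -5229 / 2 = -2614.50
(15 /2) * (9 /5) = 27 /2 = 13.50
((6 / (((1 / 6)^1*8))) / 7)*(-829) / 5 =-7461 / 70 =-106.59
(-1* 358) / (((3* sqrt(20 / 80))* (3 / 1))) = -716 / 9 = -79.56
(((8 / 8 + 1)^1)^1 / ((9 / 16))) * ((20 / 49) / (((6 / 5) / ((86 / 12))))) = 34400 / 3969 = 8.67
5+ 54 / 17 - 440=-431.82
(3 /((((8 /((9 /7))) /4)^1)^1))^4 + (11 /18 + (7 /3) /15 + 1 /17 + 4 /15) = 146216311 /9796080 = 14.93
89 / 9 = 9.89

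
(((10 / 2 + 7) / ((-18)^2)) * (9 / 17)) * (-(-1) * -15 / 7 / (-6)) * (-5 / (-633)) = 25 / 451962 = 0.00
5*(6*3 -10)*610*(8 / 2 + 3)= 170800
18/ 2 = 9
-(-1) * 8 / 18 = 0.44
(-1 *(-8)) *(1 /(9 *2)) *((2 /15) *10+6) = 88 /27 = 3.26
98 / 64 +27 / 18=97 / 32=3.03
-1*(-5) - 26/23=3.87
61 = 61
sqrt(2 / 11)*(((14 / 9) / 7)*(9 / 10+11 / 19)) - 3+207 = 281*sqrt(22) / 9405+204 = 204.14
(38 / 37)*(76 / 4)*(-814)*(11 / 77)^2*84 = -190608 / 7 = -27229.71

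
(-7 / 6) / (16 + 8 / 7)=-49 / 720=-0.07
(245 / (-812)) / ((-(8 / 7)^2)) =1715 / 7424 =0.23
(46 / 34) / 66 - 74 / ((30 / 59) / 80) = -13063049 / 1122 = -11642.65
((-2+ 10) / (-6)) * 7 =-28 / 3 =-9.33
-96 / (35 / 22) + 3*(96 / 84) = -1992 / 35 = -56.91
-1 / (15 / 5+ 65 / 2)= -2 / 71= -0.03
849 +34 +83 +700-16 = 1650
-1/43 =-0.02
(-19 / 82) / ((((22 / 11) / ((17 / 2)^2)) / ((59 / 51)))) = -9.68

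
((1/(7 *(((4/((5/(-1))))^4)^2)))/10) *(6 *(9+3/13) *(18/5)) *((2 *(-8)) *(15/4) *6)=-284765625/46592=-6111.90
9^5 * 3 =177147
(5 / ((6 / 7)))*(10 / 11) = 175 / 33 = 5.30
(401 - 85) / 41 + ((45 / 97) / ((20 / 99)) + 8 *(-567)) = -71999549 / 15908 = -4526.00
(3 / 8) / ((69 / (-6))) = -0.03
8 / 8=1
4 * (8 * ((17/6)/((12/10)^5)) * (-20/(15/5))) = -531250/2187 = -242.91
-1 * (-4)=4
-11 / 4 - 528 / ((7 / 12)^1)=-25421 / 28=-907.89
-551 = -551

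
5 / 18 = 0.28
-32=-32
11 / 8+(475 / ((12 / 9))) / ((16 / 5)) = 7213 / 64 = 112.70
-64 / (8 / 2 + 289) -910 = -266694 / 293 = -910.22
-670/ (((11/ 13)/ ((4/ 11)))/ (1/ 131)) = -34840/ 15851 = -2.20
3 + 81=84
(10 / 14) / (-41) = -5 / 287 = -0.02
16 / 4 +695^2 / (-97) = -482637 / 97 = -4975.64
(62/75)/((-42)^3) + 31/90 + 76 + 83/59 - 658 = -95114207099/163919700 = -580.25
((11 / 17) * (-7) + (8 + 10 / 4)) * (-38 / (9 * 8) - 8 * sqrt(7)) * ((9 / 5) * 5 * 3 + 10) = -30044 * sqrt(7) / 17 - 142709 / 1224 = -4792.41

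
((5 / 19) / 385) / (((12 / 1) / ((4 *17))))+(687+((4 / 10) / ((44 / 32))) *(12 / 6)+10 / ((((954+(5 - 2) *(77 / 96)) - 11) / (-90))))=455857558204 / 663902085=686.63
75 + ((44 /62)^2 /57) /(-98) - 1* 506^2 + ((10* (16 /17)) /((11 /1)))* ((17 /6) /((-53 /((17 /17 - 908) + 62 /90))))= -3604199670051661 /14083331031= -255919.55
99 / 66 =3 / 2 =1.50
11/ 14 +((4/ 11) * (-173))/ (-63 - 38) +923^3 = 12230584105627/ 15554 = 786330468.41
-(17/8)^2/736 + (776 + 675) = 68347615/47104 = 1450.99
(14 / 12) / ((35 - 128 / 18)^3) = 1701 / 31626502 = 0.00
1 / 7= 0.14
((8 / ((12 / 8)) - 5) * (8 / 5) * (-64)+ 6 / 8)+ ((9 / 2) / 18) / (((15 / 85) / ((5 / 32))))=-63671 / 1920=-33.16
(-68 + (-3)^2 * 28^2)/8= 1747/2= 873.50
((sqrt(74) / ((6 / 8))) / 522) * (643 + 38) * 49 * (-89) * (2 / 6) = -1979894 * sqrt(74) / 783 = -21751.84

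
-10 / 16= -5 / 8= -0.62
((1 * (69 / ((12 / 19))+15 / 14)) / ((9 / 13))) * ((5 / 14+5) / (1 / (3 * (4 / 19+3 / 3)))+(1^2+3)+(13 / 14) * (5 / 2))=26222521 / 6384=4107.54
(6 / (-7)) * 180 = -1080 / 7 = -154.29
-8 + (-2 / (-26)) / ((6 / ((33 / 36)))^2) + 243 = 15837241 / 67392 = 235.00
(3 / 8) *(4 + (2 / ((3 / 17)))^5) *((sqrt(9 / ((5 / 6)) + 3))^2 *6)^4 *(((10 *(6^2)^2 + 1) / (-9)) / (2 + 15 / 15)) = -988792084297437576 / 625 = -1582067334875900.12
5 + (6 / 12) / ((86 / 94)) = 477 / 86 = 5.55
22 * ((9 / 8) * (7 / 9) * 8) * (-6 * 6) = -5544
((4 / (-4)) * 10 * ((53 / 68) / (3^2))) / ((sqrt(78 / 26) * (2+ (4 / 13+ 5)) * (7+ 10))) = -689 * sqrt(3) / 296514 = -0.00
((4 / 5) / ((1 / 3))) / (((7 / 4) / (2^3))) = 384 / 35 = 10.97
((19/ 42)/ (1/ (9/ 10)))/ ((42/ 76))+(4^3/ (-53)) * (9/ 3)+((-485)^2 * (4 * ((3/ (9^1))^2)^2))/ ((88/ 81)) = 1526786104/ 142835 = 10689.16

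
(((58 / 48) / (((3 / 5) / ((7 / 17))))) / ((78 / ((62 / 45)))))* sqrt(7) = 6293* sqrt(7) / 429624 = 0.04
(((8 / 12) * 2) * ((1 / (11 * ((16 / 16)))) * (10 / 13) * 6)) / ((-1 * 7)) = -80 / 1001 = -0.08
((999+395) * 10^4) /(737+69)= 6970000 /403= 17295.29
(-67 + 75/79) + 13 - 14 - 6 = -73.05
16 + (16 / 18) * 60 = 208 / 3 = 69.33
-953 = -953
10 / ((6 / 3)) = 5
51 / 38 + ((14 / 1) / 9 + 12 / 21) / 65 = 213937 / 155610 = 1.37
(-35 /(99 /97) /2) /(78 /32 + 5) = -3880 /1683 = -2.31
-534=-534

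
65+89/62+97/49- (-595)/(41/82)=3823065/3038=1258.42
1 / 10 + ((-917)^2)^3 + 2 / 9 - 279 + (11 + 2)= 53512904476036359299 / 90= 594587827511515103.32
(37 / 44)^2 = 1369 / 1936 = 0.71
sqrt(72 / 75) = 2 *sqrt(6) / 5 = 0.98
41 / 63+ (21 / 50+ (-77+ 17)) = -185627 / 3150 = -58.93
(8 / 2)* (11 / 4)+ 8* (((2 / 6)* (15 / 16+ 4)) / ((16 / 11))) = 1925 / 96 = 20.05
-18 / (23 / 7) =-126 / 23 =-5.48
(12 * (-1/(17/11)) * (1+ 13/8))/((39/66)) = -7623/221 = -34.49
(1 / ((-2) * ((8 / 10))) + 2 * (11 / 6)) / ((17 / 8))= 73 / 51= 1.43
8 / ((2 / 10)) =40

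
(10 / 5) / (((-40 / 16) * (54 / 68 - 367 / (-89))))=-12104 / 74405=-0.16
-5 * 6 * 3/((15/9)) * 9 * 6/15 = -972/5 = -194.40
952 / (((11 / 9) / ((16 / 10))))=68544 / 55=1246.25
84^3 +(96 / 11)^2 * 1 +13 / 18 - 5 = 1291065883 / 2178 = 592775.89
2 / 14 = 1 / 7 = 0.14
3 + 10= 13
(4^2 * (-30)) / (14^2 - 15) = -480 / 181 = -2.65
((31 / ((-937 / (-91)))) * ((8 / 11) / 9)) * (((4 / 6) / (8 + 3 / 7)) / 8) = 39494 / 16419051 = 0.00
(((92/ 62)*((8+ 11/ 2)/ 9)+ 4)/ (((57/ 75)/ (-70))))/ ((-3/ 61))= 20602750/ 1767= 11659.73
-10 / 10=-1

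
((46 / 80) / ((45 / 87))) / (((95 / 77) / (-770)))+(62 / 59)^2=-13744201483 / 19841700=-692.69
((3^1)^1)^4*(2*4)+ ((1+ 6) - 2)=653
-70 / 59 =-1.19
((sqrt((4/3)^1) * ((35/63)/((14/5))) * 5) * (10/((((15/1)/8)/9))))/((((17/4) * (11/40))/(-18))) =-846.84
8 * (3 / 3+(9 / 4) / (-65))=502 / 65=7.72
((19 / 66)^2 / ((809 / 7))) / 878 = 2527 / 3094075512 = 0.00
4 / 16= 1 / 4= 0.25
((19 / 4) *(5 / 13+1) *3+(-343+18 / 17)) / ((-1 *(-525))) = -142417 / 232050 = -0.61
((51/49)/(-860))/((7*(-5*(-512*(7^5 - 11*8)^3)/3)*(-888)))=0.00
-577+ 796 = 219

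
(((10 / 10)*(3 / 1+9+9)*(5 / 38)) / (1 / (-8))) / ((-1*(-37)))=-0.60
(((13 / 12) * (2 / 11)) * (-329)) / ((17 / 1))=-4277 / 1122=-3.81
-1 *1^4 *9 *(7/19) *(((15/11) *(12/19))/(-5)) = 2268/3971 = 0.57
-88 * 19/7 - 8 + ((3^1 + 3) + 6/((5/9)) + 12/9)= -24016/105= -228.72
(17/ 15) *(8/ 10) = 68/ 75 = 0.91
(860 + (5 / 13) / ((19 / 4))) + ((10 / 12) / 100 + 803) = 49293967 / 29640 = 1663.09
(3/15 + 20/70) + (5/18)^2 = 6383/11340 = 0.56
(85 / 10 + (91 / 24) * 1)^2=87025 / 576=151.09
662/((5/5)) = 662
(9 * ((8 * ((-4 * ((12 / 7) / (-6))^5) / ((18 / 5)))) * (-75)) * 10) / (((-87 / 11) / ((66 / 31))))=464640000 / 15109493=30.75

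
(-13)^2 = 169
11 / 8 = 1.38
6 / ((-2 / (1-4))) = 9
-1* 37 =-37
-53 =-53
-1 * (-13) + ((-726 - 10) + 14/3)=-2155/3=-718.33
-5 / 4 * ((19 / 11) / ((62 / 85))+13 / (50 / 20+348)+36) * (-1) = 91803995 / 1912328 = 48.01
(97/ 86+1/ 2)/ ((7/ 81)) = 810/ 43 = 18.84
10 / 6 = 5 / 3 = 1.67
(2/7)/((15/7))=2/15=0.13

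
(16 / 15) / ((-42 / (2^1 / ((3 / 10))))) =-32 / 189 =-0.17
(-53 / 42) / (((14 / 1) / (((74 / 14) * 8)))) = -3922 / 1029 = -3.81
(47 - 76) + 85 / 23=-582 / 23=-25.30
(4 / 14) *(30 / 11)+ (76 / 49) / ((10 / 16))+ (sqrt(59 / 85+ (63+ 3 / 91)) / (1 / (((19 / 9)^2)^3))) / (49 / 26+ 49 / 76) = 8788 / 2695+ 3575486956 *sqrt(3812805815) / 790202280105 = 282.66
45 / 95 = 9 / 19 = 0.47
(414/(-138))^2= 9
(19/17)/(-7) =-19/119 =-0.16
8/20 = 2/5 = 0.40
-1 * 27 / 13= -27 / 13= -2.08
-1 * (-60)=60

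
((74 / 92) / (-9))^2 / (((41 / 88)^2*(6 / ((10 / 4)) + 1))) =13251920 / 1224495873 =0.01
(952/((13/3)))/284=714/923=0.77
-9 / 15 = -3 / 5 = -0.60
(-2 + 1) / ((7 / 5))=-5 / 7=-0.71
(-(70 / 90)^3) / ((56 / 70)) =-1715 / 2916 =-0.59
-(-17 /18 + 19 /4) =-137 /36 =-3.81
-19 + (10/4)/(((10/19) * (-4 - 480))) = -36803/1936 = -19.01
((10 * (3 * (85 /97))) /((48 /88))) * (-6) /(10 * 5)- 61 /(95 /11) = -118382 /9215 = -12.85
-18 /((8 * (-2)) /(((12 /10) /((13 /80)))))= 108 /13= 8.31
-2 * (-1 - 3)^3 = 128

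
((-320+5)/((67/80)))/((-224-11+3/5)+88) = 10500/4087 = 2.57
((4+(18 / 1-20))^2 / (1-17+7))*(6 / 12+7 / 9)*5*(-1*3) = 8.52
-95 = -95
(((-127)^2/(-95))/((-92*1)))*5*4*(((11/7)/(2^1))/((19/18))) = 1596771/58121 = 27.47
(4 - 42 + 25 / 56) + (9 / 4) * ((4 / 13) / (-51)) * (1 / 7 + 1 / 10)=-136707 / 3640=-37.56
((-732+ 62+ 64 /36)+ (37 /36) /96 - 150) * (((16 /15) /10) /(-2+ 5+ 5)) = -2827739 /259200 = -10.91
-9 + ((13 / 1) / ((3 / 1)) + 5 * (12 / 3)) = 46 / 3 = 15.33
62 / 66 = 31 / 33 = 0.94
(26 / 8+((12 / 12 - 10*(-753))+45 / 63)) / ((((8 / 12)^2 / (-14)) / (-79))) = 150006069 / 8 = 18750758.62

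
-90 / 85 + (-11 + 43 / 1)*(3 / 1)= 1614 / 17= 94.94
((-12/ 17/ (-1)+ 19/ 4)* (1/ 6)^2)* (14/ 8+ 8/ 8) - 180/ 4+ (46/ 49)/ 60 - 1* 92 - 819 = -955.57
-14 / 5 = -2.80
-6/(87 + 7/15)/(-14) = 45/9184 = 0.00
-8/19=-0.42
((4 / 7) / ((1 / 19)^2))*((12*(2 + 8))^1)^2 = 20793600 / 7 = 2970514.29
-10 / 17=-0.59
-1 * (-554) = 554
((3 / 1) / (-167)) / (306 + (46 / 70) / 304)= -31920 / 543729121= -0.00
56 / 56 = 1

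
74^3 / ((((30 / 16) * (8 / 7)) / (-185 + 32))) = -144664968 / 5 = -28932993.60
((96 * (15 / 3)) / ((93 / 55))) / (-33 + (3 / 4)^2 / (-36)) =-563200 / 65503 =-8.60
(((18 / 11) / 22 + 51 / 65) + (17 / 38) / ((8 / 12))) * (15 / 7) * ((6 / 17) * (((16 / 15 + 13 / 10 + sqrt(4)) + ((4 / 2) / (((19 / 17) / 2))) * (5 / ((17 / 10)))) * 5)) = 255949227 / 2970308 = 86.17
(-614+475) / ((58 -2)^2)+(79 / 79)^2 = 2997 / 3136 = 0.96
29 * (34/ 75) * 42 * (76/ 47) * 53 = 55602512/ 1175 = 47321.29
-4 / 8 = -1 / 2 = -0.50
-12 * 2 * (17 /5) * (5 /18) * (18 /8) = -51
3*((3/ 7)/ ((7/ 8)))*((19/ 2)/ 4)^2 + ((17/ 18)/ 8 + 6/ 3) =73427/ 7056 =10.41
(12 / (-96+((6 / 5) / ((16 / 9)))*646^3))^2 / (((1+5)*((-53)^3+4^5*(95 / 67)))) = -13400 / 2725631027209431668260413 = -0.00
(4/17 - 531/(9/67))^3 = -303423807254373/4913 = -61759374568.36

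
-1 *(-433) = 433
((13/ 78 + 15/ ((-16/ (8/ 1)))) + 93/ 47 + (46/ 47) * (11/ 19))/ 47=-12827/ 125913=-0.10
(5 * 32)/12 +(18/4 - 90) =-72.17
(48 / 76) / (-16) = -3 / 76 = -0.04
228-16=212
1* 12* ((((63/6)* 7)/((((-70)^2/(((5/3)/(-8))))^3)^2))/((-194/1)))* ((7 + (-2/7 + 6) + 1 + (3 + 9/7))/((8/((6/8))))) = -0.00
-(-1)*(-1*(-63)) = 63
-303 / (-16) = 303 / 16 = 18.94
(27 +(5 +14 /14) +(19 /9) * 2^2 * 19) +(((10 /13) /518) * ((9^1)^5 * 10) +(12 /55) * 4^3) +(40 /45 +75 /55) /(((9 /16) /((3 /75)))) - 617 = 35058473986 /74999925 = 467.45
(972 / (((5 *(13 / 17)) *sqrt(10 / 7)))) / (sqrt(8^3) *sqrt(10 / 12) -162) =-59049 *sqrt(70) / 370175 -1944 *sqrt(42) / 74035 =-1.50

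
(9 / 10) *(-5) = -9 / 2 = -4.50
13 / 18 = 0.72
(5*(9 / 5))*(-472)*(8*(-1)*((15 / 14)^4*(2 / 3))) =71685000 / 2401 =29856.31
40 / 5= 8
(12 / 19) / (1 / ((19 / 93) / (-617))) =-4 / 19127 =-0.00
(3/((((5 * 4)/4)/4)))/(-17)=-12/85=-0.14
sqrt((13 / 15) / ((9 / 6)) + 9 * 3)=sqrt(6205) / 15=5.25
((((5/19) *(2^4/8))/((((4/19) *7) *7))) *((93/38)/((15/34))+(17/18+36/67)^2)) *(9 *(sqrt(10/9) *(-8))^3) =-684709009280 *sqrt(10)/1015559937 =-2132.07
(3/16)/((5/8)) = 0.30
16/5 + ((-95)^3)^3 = -3151247048623046859/5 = -630249409724609371.80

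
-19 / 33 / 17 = -19 / 561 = -0.03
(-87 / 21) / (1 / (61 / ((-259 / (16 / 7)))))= 28304 / 12691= 2.23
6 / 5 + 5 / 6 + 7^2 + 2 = 1591 / 30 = 53.03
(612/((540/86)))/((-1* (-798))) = 731/5985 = 0.12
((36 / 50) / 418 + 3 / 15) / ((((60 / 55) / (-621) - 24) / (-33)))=3599937 / 12979850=0.28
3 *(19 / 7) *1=57 / 7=8.14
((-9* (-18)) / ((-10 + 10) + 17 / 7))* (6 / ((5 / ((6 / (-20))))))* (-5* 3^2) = 91854 / 85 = 1080.64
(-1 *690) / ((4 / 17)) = -2932.50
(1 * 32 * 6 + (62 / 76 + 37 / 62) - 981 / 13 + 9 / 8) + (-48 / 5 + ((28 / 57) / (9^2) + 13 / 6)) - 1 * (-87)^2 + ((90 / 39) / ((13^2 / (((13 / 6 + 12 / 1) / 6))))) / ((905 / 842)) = -16977472808635361 / 2276618137560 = -7457.32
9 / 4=2.25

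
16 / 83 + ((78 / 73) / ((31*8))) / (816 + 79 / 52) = 1539280369 / 7984798619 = 0.19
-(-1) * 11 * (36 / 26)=198 / 13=15.23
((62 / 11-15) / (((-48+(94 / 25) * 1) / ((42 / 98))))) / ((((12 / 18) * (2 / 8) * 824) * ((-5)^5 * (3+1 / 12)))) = -27 / 393874250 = -0.00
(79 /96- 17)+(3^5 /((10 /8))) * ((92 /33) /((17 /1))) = 1409513 /89760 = 15.70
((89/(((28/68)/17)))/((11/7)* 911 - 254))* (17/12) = 437257/98916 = 4.42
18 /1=18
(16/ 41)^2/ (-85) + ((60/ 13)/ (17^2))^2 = -182298032/ 118636986845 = -0.00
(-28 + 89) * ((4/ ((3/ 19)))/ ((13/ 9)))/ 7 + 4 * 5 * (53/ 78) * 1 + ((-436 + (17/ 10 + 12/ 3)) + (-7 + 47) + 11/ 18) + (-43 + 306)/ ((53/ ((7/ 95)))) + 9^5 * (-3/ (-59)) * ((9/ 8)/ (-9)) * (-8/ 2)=622034229961/ 486592470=1278.35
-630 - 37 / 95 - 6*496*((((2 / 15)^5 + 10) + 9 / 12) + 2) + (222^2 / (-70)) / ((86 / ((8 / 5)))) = -55860273579811 / 1447621875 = -38587.61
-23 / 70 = -0.33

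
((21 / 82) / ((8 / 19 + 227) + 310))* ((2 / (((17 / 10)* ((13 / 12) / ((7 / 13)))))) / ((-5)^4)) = 67032 / 150348040375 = 0.00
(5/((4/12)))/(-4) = -15/4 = -3.75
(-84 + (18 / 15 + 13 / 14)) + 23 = -4121 / 70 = -58.87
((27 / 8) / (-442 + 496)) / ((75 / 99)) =33 / 400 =0.08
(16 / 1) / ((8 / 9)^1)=18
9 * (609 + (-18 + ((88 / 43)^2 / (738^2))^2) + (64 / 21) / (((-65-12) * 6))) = 20190667901638034782565 / 3795994221993726291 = 5318.94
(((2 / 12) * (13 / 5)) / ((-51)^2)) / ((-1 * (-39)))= 1 / 234090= 0.00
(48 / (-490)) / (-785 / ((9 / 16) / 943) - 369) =216 / 2902613245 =0.00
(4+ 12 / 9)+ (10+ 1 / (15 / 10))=16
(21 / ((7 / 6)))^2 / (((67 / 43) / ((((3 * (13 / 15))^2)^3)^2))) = 324588921926405292 / 16357421875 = 19843525.73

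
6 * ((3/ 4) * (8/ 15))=2.40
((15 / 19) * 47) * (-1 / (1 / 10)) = -7050 / 19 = -371.05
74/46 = 37/23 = 1.61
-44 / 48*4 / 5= -11 / 15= -0.73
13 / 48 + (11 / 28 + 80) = 27103 / 336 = 80.66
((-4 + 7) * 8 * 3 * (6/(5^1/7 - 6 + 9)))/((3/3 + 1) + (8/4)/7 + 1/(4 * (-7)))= 672/13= 51.69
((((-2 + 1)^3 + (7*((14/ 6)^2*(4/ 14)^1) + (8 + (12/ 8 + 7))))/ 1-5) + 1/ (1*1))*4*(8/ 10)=71.64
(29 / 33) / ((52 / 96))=232 / 143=1.62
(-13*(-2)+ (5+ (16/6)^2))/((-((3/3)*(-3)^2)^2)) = -343/729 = -0.47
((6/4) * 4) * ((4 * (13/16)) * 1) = 19.50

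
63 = 63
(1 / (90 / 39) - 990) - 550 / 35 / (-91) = -18907319 / 19110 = -989.39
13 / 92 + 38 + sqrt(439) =sqrt(439) + 3509 / 92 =59.09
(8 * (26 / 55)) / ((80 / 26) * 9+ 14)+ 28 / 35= 0.89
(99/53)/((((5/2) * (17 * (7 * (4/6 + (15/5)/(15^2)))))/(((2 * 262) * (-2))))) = -1037520/107219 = -9.68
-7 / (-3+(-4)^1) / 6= 1 / 6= 0.17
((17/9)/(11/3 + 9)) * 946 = 141.07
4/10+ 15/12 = 33/20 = 1.65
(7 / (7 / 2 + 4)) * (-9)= -42 / 5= -8.40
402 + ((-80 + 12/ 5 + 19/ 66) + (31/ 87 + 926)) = 3990831/ 3190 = 1251.04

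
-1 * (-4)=4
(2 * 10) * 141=2820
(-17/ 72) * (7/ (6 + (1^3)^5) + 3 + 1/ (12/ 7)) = -1.08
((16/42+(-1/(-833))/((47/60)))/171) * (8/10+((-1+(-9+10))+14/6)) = 44924/6409935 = 0.01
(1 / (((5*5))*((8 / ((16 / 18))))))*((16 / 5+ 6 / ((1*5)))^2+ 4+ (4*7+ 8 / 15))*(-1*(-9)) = 3892 / 1875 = 2.08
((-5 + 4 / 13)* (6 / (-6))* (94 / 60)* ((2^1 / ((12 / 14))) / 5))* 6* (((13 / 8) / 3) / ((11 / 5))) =20069 / 3960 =5.07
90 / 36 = 5 / 2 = 2.50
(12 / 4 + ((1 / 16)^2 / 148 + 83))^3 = 34594001165235857409 / 54388244611072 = 636056.59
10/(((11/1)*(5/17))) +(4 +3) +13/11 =124/11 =11.27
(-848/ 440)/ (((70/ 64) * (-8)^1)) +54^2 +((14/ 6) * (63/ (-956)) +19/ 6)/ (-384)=6182444971963/ 2120025600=2916.21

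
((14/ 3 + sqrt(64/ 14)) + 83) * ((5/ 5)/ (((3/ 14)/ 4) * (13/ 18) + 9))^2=1.10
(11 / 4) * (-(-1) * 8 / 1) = 22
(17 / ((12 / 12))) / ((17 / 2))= 2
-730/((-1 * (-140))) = -5.21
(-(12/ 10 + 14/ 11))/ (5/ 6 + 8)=-816/ 2915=-0.28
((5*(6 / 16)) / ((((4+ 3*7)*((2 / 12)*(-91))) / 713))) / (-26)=6417 / 47320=0.14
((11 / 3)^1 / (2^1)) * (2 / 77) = 1 / 21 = 0.05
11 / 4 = 2.75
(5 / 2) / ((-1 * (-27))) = 5 / 54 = 0.09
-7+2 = -5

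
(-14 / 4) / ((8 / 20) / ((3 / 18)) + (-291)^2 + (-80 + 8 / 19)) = -665 / 16074726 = -0.00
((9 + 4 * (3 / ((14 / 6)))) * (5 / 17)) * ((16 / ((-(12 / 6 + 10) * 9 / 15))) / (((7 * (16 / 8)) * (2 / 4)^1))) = -1100 / 833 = -1.32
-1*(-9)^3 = 729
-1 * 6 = -6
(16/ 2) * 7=56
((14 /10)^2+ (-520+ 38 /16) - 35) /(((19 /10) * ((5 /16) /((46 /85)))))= -20264472 /40375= -501.91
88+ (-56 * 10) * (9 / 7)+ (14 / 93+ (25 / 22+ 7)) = -1276117 / 2046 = -623.71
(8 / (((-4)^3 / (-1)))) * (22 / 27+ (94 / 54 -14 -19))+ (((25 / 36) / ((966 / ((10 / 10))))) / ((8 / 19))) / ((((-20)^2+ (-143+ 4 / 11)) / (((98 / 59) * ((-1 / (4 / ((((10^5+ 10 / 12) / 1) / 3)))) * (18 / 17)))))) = -46362129337 / 11879243136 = -3.90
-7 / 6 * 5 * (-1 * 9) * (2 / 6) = 35 / 2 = 17.50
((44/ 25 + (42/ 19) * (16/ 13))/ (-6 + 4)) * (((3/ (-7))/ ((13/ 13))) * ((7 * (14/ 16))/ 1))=5.88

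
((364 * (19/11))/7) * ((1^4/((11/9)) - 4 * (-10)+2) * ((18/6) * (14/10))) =9772308/605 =16152.58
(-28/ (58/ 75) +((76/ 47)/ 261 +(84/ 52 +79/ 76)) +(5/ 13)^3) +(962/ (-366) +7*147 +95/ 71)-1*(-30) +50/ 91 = 63634801037268593/ 62096659551108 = 1024.77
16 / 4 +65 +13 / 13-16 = 54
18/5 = 3.60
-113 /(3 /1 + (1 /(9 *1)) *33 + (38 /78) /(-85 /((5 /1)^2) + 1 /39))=-223062 /12875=-17.33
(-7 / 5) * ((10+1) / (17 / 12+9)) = -924 / 625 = -1.48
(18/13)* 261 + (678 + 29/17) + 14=233175/221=1055.09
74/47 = 1.57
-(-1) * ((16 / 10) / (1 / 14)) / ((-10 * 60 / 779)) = -10906 / 375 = -29.08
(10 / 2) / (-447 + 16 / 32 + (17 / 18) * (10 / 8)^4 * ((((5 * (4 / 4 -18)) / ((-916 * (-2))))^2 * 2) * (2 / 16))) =-309309603840 / 27621270857287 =-0.01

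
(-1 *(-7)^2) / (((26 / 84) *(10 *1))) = -1029 / 65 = -15.83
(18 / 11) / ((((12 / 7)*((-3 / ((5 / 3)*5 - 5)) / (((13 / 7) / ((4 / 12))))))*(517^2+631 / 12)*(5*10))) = -78 / 176445445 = -0.00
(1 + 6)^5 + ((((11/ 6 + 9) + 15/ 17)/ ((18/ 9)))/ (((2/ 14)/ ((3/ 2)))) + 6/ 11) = 25236103/ 1496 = 16869.05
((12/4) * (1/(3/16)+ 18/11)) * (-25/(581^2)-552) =-11541.82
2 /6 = 1 /3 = 0.33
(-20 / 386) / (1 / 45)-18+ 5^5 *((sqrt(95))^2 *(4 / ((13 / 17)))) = 3896136488 / 2509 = 1552864.28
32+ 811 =843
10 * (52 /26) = 20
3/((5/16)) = 48/5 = 9.60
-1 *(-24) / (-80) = -3 / 10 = -0.30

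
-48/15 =-16/5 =-3.20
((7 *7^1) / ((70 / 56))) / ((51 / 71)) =13916 / 255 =54.57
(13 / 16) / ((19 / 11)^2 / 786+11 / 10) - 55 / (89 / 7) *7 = -849345475 / 28747712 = -29.54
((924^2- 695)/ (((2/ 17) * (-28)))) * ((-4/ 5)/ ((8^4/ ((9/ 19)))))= 6869547/ 286720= 23.96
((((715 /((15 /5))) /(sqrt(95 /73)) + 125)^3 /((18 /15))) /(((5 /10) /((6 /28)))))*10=26107843750 /399 + 55339248250*sqrt(6935) /68229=132977302.09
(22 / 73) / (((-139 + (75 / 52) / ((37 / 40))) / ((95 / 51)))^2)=45936726550 / 829820936605113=0.00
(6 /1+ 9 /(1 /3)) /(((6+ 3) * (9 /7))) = 77 /27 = 2.85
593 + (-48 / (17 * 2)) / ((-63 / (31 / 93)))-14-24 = 594413 / 1071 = 555.01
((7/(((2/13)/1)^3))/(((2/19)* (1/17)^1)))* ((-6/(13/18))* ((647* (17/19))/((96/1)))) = -1990808001/128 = -15553187.51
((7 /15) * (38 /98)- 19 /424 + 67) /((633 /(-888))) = -110589337 /1174215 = -94.18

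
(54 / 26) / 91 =0.02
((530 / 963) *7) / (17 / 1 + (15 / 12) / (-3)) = 14840 / 63879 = 0.23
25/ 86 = 0.29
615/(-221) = -615/221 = -2.78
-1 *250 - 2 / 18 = -2251 / 9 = -250.11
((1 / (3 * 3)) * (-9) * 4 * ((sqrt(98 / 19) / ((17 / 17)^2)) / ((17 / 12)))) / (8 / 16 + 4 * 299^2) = -224 * sqrt(38) / 77004169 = -0.00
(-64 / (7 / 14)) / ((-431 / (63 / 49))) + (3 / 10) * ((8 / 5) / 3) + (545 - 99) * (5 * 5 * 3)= 2523007118 / 75425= 33450.54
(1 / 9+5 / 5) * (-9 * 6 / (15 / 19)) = -76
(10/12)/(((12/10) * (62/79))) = 1975/2232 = 0.88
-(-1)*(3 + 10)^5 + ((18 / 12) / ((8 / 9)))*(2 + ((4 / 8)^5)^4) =6229319483419 / 16777216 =371296.38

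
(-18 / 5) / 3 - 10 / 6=-43 / 15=-2.87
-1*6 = -6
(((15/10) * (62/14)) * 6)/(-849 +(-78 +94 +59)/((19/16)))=-0.05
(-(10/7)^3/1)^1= -1000/343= -2.92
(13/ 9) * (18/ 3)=26/ 3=8.67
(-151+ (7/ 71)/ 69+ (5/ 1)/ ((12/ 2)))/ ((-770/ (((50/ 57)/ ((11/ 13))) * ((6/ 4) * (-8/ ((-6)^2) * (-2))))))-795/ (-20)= 113202020557/ 2838225852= 39.88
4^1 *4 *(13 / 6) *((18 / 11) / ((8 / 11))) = 78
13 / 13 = 1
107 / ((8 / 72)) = 963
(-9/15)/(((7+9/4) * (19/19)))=-12/185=-0.06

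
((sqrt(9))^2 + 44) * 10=530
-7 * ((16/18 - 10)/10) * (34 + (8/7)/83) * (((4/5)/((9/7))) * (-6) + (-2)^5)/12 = -108572428/168075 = -645.98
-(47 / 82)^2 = -2209 / 6724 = -0.33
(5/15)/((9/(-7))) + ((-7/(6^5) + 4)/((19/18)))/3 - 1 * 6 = -123031/24624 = -5.00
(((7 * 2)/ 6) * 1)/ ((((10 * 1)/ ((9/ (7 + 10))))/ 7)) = 147/ 170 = 0.86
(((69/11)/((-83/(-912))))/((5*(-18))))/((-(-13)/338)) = -90896/4565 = -19.91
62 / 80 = 31 / 40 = 0.78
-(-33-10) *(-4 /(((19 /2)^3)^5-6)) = -5636096 /15181127029874601691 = -0.00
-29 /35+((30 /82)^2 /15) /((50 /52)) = -48203 /58835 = -0.82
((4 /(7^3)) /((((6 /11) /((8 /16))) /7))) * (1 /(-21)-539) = -124520 /3087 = -40.34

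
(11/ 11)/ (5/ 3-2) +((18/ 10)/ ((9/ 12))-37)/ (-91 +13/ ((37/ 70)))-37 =-484999/ 12285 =-39.48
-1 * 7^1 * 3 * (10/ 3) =-70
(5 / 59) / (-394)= -5 / 23246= -0.00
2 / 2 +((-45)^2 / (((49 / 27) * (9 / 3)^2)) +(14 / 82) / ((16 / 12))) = 125.11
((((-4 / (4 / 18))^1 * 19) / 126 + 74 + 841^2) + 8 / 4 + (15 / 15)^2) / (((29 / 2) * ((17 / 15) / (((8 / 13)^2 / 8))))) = 1188356880 / 583219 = 2037.58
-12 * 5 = -60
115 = 115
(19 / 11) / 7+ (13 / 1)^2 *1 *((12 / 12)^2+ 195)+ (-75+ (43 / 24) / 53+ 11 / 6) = 3237158299 / 97944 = 33051.11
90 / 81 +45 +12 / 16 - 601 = -19949 / 36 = -554.14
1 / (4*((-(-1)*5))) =1 / 20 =0.05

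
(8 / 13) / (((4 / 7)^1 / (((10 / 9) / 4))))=0.30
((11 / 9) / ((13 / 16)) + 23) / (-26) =-2867 / 3042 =-0.94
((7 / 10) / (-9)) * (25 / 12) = -35 / 216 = -0.16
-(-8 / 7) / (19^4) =8 / 912247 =0.00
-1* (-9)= 9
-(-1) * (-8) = -8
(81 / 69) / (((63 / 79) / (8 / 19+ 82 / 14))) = 197895 / 21413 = 9.24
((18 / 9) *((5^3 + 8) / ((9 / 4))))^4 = 1281641353216 / 6561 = 195342379.70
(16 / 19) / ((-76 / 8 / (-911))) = 29152 / 361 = 80.75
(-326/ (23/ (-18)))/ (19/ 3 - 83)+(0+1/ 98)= -3.32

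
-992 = -992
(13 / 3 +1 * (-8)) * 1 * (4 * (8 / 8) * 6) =-88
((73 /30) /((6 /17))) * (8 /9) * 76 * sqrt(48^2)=3018112 /135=22356.39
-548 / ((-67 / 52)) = 28496 / 67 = 425.31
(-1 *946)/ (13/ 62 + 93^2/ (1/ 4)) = -58652/ 2144965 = -0.03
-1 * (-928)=928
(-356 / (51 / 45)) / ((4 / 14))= -18690 / 17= -1099.41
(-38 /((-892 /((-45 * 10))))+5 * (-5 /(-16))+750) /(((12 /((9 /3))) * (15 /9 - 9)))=-7839525 /313984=-24.97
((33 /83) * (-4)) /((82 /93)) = -6138 /3403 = -1.80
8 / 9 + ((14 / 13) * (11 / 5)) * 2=3292 / 585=5.63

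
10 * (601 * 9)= 54090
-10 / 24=-5 / 12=-0.42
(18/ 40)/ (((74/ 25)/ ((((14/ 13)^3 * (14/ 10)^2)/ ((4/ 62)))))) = 4689153/ 812890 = 5.77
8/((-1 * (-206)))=0.04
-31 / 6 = -5.17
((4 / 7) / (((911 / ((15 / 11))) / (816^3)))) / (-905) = -6520061952 / 12696607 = -513.53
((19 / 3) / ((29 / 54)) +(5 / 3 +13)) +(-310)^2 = 8363002 / 87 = 96126.46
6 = 6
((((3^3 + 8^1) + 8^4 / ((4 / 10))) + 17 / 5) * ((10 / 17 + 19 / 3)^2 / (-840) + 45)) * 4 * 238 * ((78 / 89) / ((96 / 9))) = 4100154883396 / 113475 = 36132671.37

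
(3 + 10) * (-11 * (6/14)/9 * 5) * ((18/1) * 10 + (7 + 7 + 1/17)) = -2358785/357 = -6607.24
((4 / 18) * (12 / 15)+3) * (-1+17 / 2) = 143 / 6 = 23.83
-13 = -13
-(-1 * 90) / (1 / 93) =8370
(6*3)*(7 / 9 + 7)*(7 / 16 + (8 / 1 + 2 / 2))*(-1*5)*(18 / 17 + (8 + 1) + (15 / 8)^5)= -489198176775 / 2228224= -219546.23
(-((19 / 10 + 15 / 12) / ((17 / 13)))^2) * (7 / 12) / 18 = -173901 / 924800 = -0.19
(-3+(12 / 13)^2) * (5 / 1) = -1815 / 169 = -10.74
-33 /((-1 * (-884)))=-33 /884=-0.04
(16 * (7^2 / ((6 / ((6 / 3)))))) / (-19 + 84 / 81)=-7056 / 485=-14.55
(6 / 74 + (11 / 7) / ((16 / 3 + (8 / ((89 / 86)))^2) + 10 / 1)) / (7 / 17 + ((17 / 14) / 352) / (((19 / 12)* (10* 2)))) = 2436396700320 / 9837347160571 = 0.25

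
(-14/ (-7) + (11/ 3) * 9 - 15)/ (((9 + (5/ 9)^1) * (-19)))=-90/ 817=-0.11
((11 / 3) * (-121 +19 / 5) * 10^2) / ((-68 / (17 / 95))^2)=-3223 / 10830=-0.30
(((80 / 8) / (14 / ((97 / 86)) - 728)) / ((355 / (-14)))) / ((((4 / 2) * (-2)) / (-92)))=2231 / 176009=0.01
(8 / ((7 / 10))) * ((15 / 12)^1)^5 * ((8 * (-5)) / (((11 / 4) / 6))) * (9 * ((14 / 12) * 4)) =-1406250 / 11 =-127840.91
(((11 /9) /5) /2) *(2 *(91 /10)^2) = 91091 /4500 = 20.24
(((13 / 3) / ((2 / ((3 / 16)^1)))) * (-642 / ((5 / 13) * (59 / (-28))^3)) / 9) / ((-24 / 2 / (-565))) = 700878997 / 1848411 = 379.18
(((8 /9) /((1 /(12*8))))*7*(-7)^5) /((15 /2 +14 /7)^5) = -963780608 /7428297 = -129.74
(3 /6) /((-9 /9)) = -1 /2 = -0.50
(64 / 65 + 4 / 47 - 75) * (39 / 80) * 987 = -14228991 / 400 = -35572.48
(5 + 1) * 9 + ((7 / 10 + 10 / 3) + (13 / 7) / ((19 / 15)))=237403 / 3990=59.50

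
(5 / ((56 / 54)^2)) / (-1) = -3645 / 784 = -4.65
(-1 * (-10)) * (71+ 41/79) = 56500/79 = 715.19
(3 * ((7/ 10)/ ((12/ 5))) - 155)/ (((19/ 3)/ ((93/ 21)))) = -114669/ 1064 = -107.77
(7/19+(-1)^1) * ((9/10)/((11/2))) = -108/1045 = -0.10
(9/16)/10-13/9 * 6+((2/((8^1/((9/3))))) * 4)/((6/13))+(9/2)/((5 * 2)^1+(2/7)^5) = -827063/498080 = -1.66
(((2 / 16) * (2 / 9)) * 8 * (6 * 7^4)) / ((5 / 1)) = 9604 / 15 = 640.27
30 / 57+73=1397 / 19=73.53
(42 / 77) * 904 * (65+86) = 819024 / 11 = 74456.73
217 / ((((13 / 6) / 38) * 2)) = 24738 / 13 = 1902.92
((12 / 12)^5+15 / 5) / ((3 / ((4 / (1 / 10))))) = 160 / 3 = 53.33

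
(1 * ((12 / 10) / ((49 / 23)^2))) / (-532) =-1587 / 3193330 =-0.00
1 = 1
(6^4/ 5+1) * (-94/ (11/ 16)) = -1956704/ 55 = -35576.44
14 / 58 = 7 / 29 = 0.24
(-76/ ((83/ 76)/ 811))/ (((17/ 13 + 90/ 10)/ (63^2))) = -120848842296/ 5561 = -21731494.75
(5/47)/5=1/47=0.02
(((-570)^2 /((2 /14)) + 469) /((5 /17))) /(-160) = -38671073 /800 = -48338.84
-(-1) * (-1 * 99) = -99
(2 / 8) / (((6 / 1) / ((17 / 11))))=17 / 264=0.06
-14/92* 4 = -14/23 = -0.61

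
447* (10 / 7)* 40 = 178800 / 7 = 25542.86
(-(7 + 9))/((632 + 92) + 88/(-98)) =-98/4429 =-0.02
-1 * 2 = -2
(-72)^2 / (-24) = -216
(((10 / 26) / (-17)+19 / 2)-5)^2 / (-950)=-3916441 / 185595800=-0.02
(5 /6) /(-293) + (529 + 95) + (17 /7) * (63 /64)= 35238071 /56256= 626.39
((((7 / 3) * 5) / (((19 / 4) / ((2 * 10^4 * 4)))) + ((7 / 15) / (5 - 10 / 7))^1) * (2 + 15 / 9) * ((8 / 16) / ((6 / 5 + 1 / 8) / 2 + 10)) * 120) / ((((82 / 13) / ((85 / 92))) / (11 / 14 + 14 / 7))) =25282416812796 / 15283201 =1654261.88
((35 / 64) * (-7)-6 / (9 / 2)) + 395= 74849 / 192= 389.84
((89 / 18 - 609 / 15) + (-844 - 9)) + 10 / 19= -1518701 / 1710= -888.13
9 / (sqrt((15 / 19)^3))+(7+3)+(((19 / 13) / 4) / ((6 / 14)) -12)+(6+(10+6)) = 19 * sqrt(285) / 25+3253 / 156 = 33.68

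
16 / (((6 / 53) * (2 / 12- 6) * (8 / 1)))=-106 / 35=-3.03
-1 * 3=-3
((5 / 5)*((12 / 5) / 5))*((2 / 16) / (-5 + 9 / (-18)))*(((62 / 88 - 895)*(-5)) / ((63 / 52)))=-511537 / 12705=-40.26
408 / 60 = 34 / 5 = 6.80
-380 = -380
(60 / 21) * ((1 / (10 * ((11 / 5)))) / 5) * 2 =0.05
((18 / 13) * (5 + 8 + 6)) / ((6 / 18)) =1026 / 13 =78.92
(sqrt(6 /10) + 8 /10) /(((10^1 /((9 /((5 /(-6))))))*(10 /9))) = -486 /625 - 243*sqrt(15) /1250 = -1.53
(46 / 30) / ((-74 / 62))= -713 / 555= -1.28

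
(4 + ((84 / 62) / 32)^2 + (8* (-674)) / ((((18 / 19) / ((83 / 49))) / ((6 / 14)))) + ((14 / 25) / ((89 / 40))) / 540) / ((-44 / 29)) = 606826546826592319 / 223050873830400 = 2720.57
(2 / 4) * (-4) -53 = -55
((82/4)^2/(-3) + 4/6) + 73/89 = -148021/1068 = -138.60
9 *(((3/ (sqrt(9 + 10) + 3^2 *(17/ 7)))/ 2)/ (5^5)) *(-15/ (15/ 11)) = -318087/ 140487500 + 14553 *sqrt(19)/ 140487500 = -0.00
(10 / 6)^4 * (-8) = -5000 / 81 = -61.73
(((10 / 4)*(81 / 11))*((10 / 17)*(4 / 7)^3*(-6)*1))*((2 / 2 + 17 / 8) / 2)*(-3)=3645000 / 64141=56.83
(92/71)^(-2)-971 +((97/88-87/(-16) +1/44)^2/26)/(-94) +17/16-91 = -350953830561/330976256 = -1060.36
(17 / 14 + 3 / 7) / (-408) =-23 / 5712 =-0.00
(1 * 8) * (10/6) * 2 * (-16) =-1280/3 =-426.67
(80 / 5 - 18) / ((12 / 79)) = -79 / 6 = -13.17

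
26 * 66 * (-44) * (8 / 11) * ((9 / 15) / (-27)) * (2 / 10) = 18304 / 75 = 244.05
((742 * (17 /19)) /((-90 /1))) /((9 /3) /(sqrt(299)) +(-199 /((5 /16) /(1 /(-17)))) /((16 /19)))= -0.17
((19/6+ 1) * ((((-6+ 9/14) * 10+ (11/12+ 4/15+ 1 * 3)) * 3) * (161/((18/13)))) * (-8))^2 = 961668786316225/2916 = 329790393112.56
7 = 7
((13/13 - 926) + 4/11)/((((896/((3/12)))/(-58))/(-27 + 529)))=10576387/1408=7511.64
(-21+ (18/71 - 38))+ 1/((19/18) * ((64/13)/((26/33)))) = -13911827/237424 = -58.59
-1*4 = -4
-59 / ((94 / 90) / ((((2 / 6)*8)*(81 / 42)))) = -95580 / 329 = -290.52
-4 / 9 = -0.44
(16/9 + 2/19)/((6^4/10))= 805/55404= 0.01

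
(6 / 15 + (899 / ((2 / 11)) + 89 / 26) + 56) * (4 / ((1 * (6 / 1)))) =216854 / 65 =3336.22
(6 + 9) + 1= 16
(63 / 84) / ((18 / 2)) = 1 / 12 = 0.08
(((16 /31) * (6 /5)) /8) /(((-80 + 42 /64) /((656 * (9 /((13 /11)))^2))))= -2468911104 /66509105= -37.12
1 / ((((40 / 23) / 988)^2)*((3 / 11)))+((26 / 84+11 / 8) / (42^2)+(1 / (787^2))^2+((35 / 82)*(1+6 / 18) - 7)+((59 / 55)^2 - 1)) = 16685327376529126681711037723 / 14099899841707578544800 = 1183364.96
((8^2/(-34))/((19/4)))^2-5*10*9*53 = -2488230266/104329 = -23849.84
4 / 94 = 2 / 47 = 0.04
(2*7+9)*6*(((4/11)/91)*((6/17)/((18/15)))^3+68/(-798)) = -156784468/13348621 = -11.75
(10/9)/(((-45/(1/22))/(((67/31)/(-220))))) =67/6076620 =0.00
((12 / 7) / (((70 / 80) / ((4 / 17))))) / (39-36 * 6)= -128 / 49147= -0.00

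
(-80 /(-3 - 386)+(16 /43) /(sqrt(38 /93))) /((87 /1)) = 80 /33843+8 * sqrt(3534) /71079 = 0.01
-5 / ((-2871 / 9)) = 5 / 319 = 0.02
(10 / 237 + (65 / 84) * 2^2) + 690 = 383305 / 553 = 693.14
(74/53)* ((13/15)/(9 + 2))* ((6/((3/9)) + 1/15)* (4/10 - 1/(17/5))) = 260702/1238875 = 0.21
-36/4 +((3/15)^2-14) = -574/25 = -22.96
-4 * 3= -12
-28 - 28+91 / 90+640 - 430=13951 / 90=155.01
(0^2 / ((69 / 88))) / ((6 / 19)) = 0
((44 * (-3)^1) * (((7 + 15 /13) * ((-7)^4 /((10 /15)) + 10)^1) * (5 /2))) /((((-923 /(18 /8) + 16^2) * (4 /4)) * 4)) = 568486215 /36088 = 15752.78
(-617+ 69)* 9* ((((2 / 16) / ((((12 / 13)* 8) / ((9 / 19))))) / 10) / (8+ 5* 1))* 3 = -11097 / 12160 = -0.91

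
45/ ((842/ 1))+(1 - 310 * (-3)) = 783947/ 842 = 931.05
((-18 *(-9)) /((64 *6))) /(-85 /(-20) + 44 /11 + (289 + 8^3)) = 9 /17264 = 0.00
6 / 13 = 0.46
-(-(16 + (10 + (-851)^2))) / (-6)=-241409 / 2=-120704.50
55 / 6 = 9.17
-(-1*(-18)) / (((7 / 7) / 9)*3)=-54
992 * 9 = 8928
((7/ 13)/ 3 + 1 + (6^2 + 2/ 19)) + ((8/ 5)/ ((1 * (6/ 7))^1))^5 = 11244298396/ 187565625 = 59.95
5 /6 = 0.83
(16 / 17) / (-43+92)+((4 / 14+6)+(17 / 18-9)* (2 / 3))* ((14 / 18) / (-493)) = 104275 / 5870151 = 0.02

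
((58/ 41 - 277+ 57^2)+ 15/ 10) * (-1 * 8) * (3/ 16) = -731829/ 164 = -4462.37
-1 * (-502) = 502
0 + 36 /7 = 36 /7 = 5.14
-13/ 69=-0.19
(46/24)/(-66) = -0.03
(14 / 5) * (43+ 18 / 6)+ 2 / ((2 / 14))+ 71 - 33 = 904 / 5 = 180.80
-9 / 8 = -1.12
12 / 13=0.92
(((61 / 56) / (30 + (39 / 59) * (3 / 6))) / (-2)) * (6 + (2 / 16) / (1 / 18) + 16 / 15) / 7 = -2011841 / 84178080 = -0.02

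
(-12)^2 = 144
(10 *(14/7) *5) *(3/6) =50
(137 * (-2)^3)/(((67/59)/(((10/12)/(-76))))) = 40415/3819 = 10.58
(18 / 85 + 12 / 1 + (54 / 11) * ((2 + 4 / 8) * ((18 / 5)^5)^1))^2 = 754707384096837444 / 13659765625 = 55250390.44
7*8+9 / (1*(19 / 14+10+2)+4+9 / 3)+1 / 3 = 16181 / 285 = 56.78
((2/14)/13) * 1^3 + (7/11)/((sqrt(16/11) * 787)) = 0.01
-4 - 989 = -993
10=10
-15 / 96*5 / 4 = -25 / 128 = -0.20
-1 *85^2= -7225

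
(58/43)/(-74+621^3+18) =58/10297769215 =0.00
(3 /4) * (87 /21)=87 /28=3.11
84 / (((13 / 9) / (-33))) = -24948 / 13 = -1919.08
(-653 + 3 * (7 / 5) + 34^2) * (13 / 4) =8242 / 5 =1648.40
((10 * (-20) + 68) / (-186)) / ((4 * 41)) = 0.00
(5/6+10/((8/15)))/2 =235/24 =9.79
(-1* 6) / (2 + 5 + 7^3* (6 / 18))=-9 / 182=-0.05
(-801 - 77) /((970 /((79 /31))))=-34681 /15035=-2.31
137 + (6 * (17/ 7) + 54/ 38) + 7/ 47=957287/ 6251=153.14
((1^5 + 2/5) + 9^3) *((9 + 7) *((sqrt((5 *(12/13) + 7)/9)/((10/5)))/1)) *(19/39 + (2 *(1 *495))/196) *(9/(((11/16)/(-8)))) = -3598051328 *sqrt(1963)/41405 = -3850123.99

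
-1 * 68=-68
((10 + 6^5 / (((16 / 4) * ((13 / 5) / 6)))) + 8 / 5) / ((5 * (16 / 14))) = 1023239 / 1300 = 787.11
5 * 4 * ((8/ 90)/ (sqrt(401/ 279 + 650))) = 16 * sqrt(5634281)/ 545253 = 0.07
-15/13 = -1.15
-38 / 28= -19 / 14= -1.36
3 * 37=111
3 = 3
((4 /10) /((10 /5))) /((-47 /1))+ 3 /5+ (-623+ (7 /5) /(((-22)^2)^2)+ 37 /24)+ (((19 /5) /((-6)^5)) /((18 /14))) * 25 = -149499416687969 /240789399840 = -620.87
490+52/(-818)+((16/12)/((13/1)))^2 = 489.95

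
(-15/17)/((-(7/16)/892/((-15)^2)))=48168000/119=404773.11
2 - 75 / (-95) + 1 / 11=602 / 209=2.88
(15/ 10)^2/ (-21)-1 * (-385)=10777/ 28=384.89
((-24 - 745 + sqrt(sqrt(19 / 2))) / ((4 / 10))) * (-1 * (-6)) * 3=-34605 + 45 * 19^(1 / 4) * 2^(3 / 4) / 2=-34526.00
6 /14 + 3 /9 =16 /21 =0.76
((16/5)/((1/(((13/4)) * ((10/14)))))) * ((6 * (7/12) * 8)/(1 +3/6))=138.67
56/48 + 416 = 2503/6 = 417.17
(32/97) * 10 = 320/97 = 3.30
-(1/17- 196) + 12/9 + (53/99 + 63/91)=4343029/21879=198.50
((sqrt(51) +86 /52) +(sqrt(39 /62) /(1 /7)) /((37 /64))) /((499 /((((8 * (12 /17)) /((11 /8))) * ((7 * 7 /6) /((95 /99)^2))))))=120149568 /995267975 +5588352 * sqrt(51) /76559075 +1251790848 * sqrt(2418) /87813259025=1.34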